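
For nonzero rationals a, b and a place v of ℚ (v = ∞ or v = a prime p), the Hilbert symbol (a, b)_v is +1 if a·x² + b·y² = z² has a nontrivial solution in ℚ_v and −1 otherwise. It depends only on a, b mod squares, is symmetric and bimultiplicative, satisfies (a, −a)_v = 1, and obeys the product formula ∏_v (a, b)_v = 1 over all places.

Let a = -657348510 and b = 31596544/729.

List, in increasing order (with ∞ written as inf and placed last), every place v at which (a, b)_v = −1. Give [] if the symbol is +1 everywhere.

Mod squares: a ≡ -1820910, b ≡ 7714. Check v ∈ {∞, 2, 3, 5, 7, 13, 19, 23, 29}.
v=2: v_2(a)=1, v_2(b)=13; units ≡ 1, 1 (mod 8); ε·ε+αω+βω = 0·0+1·0+13·0 ≡ 0  ⇒  (a,b)_2 = +1.
v=29: a=29^1·(≡22), b=29^1·(≡16) mod 29; (22|29)=+1, (16|29)=+1; (−1)^{1·1·14}·(+1)^1·(+1)^1 = +1.
v=∞: -1820910 < 0 and 7714 > 0  ⇒  (a,b)_∞ = +1.
v=3: a=3^1·(≡2), b=3^-6·(≡1) mod 3; (2|3)=-1, (1|3)=+1; (−1)^{1·-6·1}·(-1)^-6·(+1)^1 = +1.
v=13: a=13^1·(≡11), b=13^0·(≡5) mod 13; (11|13)=-1, (5|13)=-1; (−1)^{1·0·6}·(-1)^0·(-1)^1 = -1.
v=23: a=23^1·(≡5), b=23^0·(≡4) mod 23; (5|23)=-1, (4|23)=+1; (−1)^{1·0·11}·(-1)^0·(+1)^1 = +1.
v=19: a=19^2·(≡12), b=19^1·(≡11) mod 19; (12|19)=-1, (11|19)=+1; (−1)^{2·1·9}·(-1)^1·(+1)^2 = -1.
v=7: a=7^1·(≡2), b=7^1·(≡3) mod 7; (2|7)=+1, (3|7)=-1; (−1)^{1·1·3}·(+1)^1·(-1)^1 = +1.
v=5: a=5^1·(≡3), b=5^0·(≡1) mod 5; (3|5)=-1, (1|5)=+1; (−1)^{1·0·2}·(-1)^0·(+1)^1 = +1.
|Ram(-1820910, 7714)| = 2, even; anisotropic at {13, 19}.

[13, 19]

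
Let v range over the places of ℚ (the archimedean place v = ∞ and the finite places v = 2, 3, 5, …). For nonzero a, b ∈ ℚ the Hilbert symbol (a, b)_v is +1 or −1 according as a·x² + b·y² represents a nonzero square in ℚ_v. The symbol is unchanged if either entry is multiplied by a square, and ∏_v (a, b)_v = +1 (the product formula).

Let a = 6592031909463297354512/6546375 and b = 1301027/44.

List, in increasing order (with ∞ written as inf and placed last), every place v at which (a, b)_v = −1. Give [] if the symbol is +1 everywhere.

[5, 7, 17, 19]

Mod squares: a ≡ 1616615, b ≡ 17017. Check v ∈ {∞, 2, 3, 5, 7, 11, 13, 17, 19, 23, 29}.
v=3: a=3^-2·(≡2), b=3^0·(≡1) mod 3; (2|3)=-1, (1|3)=+1; (−1)^{-2·0·1}·(-1)^0·(+1)^-2 = +1.
v=13: a=13^5·(≡1), b=13^1·(≡1) mod 13; (1|13)=+1, (1|13)=+1; (−1)^{5·1·6}·(+1)^1·(+1)^5 = +1.
v=5: a=5^-3·(≡2), b=5^0·(≡3) mod 5; (2|5)=-1, (3|5)=-1; (−1)^{-3·0·2}·(-1)^0·(-1)^-3 = -1.
v=11: a=11^-1·(≡5), b=11^-1·(≡6) mod 11; (5|11)=+1, (6|11)=-1; (−1)^{-1·-1·5}·(+1)^-1·(-1)^-1 = +1.
v=29: a=29^4·(≡2), b=29^2·(≡20) mod 29; (2|29)=-1, (20|29)=+1; (−1)^{4·2·14}·(-1)^2·(+1)^4 = +1.
v=23: a=23^-2·(≡15), b=23^0·(≡7) mod 23; (15|23)=-1, (7|23)=-1; (−1)^{-2·0·11}·(-1)^0·(-1)^-2 = +1.
v=2: v_2(a)=4, v_2(b)=-2; units ≡ 7, 1 (mod 8); ε·ε+αω+βω = 1·0+4·0+-2·0 ≡ 0  ⇒  (a,b)_2 = +1.
v=∞: 1616615 > 0 and 17017 > 0  ⇒  (a,b)_∞ = +1.
v=19: a=19^1·(≡3), b=19^0·(≡13) mod 19; (3|19)=-1, (13|19)=-1; (−1)^{1·0·9}·(-1)^0·(-1)^1 = -1.
v=17: a=17^3·(≡6), b=17^1·(≡15) mod 17; (6|17)=-1, (15|17)=+1; (−1)^{3·1·8}·(-1)^1·(+1)^3 = -1.
v=7: a=7^5·(≡1), b=7^1·(≡2) mod 7; (1|7)=+1, (2|7)=+1; (−1)^{5·1·3}·(+1)^1·(+1)^5 = -1.
|Ram(1616615, 17017)| = 4, even; anisotropic at {5, 7, 17, 19}.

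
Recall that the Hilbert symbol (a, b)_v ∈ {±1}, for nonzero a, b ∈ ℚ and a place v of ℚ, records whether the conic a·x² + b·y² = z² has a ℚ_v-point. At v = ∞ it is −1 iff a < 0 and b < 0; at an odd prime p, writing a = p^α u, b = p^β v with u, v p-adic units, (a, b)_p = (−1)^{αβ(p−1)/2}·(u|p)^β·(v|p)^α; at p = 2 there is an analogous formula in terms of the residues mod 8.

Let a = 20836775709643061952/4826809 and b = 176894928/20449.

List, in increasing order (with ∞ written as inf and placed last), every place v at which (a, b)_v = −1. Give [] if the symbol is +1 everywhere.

Mod squares: a ≡ 4403, b ≡ 136493. Check v ∈ {∞, 2, 3, 7, 11, 13, 17, 31, 37}.
v=31: a=31^2·(≡4), b=31^1·(≡9) mod 31; (4|31)=+1, (9|31)=+1; (−1)^{2·1·15}·(+1)^1·(+1)^2 = +1.
v=2: v_2(a)=6, v_2(b)=4; units ≡ 3, 5 (mod 8); ε·ε+αω+βω = 1·0+6·1+4·1 ≡ 0  ⇒  (a,b)_2 = +1.
v=∞: 4403 > 0 and 136493 > 0  ⇒  (a,b)_∞ = +1.
v=17: a=17^3·(≡4), b=17^1·(≡7) mod 17; (4|17)=+1, (7|17)=-1; (−1)^{3·1·8}·(+1)^1·(-1)^3 = -1.
v=37: a=37^3·(≡6), b=37^1·(≡4) mod 37; (6|37)=-1, (4|37)=+1; (−1)^{3·1·18}·(-1)^1·(+1)^3 = -1.
v=13: a=13^-6·(≡4), b=13^-2·(≡7) mod 13; (4|13)=+1, (7|13)=-1; (−1)^{-6·-2·6}·(+1)^-2·(-1)^-6 = +1.
v=11: a=11^0·(≡4), b=11^-2·(≡3) mod 11; (4|11)=+1, (3|11)=+1; (−1)^{0·-2·5}·(+1)^-2·(+1)^0 = +1.
v=3: a=3^4·(≡2), b=3^4·(≡2) mod 3; (2|3)=-1, (2|3)=-1; (−1)^{4·4·1}·(-1)^4·(-1)^4 = +1.
v=7: a=7^5·(≡6), b=7^1·(≡2) mod 7; (6|7)=-1, (2|7)=+1; (−1)^{5·1·3}·(-1)^1·(+1)^5 = +1.
|Ram(4403, 136493)| = 2, even; anisotropic at {17, 37}.

[17, 37]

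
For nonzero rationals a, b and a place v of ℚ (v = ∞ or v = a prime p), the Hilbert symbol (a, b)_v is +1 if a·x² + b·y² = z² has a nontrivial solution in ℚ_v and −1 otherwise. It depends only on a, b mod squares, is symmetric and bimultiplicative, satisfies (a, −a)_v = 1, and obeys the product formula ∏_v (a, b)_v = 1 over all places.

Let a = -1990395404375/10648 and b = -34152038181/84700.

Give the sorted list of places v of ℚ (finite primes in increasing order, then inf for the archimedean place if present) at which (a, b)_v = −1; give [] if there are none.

Mod squares: a ≡ -506, b ≡ -203. Check v ∈ {∞, 2, 3, 5, 7, 11, 23, 29, 31, 41}.
v=41: a=41^4·(≡3), b=41^2·(≡37) mod 41; (3|41)=-1, (37|41)=+1; (−1)^{4·2·20}·(-1)^2·(+1)^4 = +1.
v=23: a=23^1·(≡2), b=23^0·(≡16) mod 23; (2|23)=+1, (16|23)=+1; (−1)^{1·0·11}·(+1)^0·(+1)^1 = +1.
v=29: a=29^0·(≡7), b=29^1·(≡24) mod 29; (7|29)=+1, (24|29)=+1; (−1)^{0·1·14}·(+1)^1·(+1)^0 = +1.
v=11: a=11^-3·(≡5), b=11^-2·(≡2) mod 11; (5|11)=+1, (2|11)=-1; (−1)^{-3·-2·5}·(+1)^-2·(-1)^-3 = -1.
v=5: a=5^4·(≡1), b=5^-2·(≡3) mod 5; (1|5)=+1, (3|5)=-1; (−1)^{4·-2·2}·(+1)^-2·(-1)^4 = +1.
v=∞: -506 < 0 and -203 < 0  ⇒  (a,b)_∞ = -1.
v=31: a=31^0·(≡27), b=31^2·(≡28) mod 31; (27|31)=-1, (28|31)=+1; (−1)^{0·2·15}·(-1)^2·(+1)^0 = +1.
v=7: a=7^2·(≡3), b=7^-1·(≡3) mod 7; (3|7)=-1, (3|7)=-1; (−1)^{2·-1·3}·(-1)^-1·(-1)^2 = -1.
v=3: a=3^0·(≡1), b=3^6·(≡1) mod 3; (1|3)=+1, (1|3)=+1; (−1)^{0·6·1}·(+1)^6·(+1)^0 = +1.
v=2: v_2(a)=-3, v_2(b)=-2; units ≡ 3, 5 (mod 8); ε·ε+αω+βω = 1·0+-3·1+-2·1 ≡ 1  ⇒  (a,b)_2 = -1.
(-506, -203 / ℚ) ramifies at {2, 7, 11, ∞}: a division algebra.

[2, 7, 11, inf]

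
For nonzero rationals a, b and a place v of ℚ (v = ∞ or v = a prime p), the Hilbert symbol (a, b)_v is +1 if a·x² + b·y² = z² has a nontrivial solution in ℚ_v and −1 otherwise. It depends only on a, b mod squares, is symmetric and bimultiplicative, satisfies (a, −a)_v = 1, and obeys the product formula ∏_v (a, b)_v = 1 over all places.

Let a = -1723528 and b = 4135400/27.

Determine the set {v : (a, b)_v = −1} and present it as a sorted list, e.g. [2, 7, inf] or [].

[2, 3]

(a, b) ≡ (-430882, 124062) mod (ℚ^×)²; places V = {2, 3, 5, 17, 19, 23, 29, 31, ∞}.
(a,b)_17: α=1, u≡4; β=0, v≡15 (mod 17); (4|17)=+1, (15|17)=+1; sign (−1)^0·+1^0·+1^1 = +1.
(a,b)_3: α=0, u≡2; β=-3, v≡2 (mod 3); (2|3)=-1, (2|3)=-1; sign (−1)^0·-1^-3·-1^0 = -1.
(a,b)_19: α=1, u≡13; β=0, v≡11 (mod 19); (13|19)=-1, (11|19)=+1; sign (−1)^0·-1^0·+1^1 = +1.
(a,b)_31: α=0, u≡10; β=1, v≡6 (mod 31); (10|31)=+1, (6|31)=-1; sign (−1)^0·+1^1·-1^0 = +1.
(a,b)_29: α=1, u≡18; β=1, v≡11 (mod 29); (18|29)=-1, (11|29)=-1; sign (−1)^0·-1^1·-1^1 = +1.
(a,b)_2: α=3, β=3; u≡7, v≡7 (mod 8); ε(u)ε(v)=1·1, αω(v)=3·0, βω(u)=3·0; sum ≡ 1  ⇒  -1.
(a,b)_23: α=1, u≡21; β=1, v≡8 (mod 23); (21|23)=-1, (8|23)=+1; sign (−1)^1·-1^1·+1^1 = +1.
(a,b)_∞: sgn(-430882)=−, sgn(124062)=+, so +1.
(a,b)_5: α=0, u≡2; β=2, v≡3 (mod 5); (2|5)=-1, (3|5)=-1; sign (−1)^0·-1^2·-1^0 = +1.
(-430882, 124062 / ℚ) ramifies at {2, 3}: a division algebra.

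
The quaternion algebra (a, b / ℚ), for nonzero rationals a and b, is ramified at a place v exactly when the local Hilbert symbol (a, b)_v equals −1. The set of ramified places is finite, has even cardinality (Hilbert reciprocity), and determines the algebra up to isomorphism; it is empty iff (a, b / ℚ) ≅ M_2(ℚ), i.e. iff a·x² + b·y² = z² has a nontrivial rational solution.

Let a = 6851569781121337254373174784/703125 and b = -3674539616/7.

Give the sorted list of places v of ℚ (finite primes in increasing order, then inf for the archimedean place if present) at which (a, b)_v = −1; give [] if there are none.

[2, 5, 7, 11, 23, 29]

Mod squares: a ≡ 692230, b ≡ -109802. Check v ∈ {∞, 2, 3, 5, 7, 11, 13, 23, 29, 31}.
v=29: a=29^1·(≡8), b=29^0·(≡14) mod 29; (8|29)=-1, (14|29)=-1; (−1)^{1·0·14}·(-1)^0·(-1)^1 = -1.
v=11: a=11^7·(≡7), b=11^5·(≡6) mod 11; (7|11)=-1, (6|11)=-1; (−1)^{7·5·5}·(-1)^5·(-1)^7 = -1.
v=5: a=5^-7·(≡1), b=5^0·(≡2) mod 5; (1|5)=+1, (2|5)=-1; (−1)^{-7·0·2}·(+1)^0·(-1)^-7 = -1.
v=3: a=3^-2·(≡1), b=3^0·(≡1) mod 3; (1|3)=+1, (1|3)=+1; (−1)^{-2·0·1}·(+1)^0·(+1)^-2 = +1.
v=7: a=7^5·(≡2), b=7^-1·(≡1) mod 7; (2|7)=+1, (1|7)=+1; (−1)^{5·-1·3}·(+1)^-1·(+1)^5 = -1.
v=∞: 692230 > 0 and -109802 < 0  ⇒  (a,b)_∞ = +1.
v=31: a=31^3·(≡19), b=31^1·(≡29) mod 31; (19|31)=+1, (29|31)=-1; (−1)^{3·1·15}·(+1)^1·(-1)^3 = +1.
v=13: a=13^2·(≡6), b=13^0·(≡12) mod 13; (6|13)=-1, (12|13)=+1; (−1)^{2·0·6}·(-1)^0·(+1)^2 = +1.
v=2: v_2(a)=9, v_2(b)=5; units ≡ 3, 3 (mod 8); ε·ε+αω+βω = 1·1+9·1+5·1 ≡ 1  ⇒  (a,b)_2 = -1.
v=23: a=23^4·(≡10), b=23^1·(≡11) mod 23; (10|23)=-1, (11|23)=-1; (−1)^{4·1·11}·(-1)^1·(-1)^4 = -1.
(692230, -109802 / ℚ) ramifies at {2, 5, 7, 11, 23, 29}: a division algebra.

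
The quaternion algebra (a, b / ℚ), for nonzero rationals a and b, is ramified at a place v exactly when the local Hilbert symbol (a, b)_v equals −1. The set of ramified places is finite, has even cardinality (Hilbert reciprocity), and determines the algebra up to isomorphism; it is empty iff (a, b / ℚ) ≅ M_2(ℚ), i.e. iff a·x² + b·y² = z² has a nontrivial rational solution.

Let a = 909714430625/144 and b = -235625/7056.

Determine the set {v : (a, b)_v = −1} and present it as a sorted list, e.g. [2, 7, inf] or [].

(a, b) ≡ (209, -377) mod (ℚ^×)²; places V = {2, 3, 5, 7, 11, 13, 19, 29, ∞}.
(a,b)_2: α=-4, β=-4; u≡1, v≡7 (mod 8); ε(u)ε(v)=0·1, αω(v)=-4·0, βω(u)=-4·0; sum ≡ 0  ⇒  +1.
(a,b)_3: α=-2, u≡2; β=-2, v≡1 (mod 3); (2|3)=-1, (1|3)=+1; sign (−1)^0·-1^-2·+1^-2 = +1.
(a,b)_11: α=1, u≡6; β=0, v≡10 (mod 11); (6|11)=-1, (10|11)=-1; sign (−1)^0·-1^0·-1^1 = -1.
(a,b)_5: α=4, u≡1; β=4, v≡3 (mod 5); (1|5)=+1, (3|5)=-1; sign (−1)^0·+1^4·-1^4 = +1.
(a,b)_19: α=1, u≡11; β=0, v≡10 (mod 19); (11|19)=+1, (10|19)=-1; sign (−1)^0·+1^0·-1^1 = -1.
(a,b)_7: α=2, u≡3; β=-2, v≡4 (mod 7); (3|7)=-1, (4|7)=+1; sign (−1)^0·-1^-2·+1^2 = +1.
(a,b)_∞: sgn(209)=+, sgn(-377)=−, so +1.
(a,b)_29: α=2, u≡1; β=1, v≡22 (mod 29); (1|29)=+1, (22|29)=+1; sign (−1)^0·+1^1·+1^2 = +1.
(a,b)_13: α=2, u≡12; β=1, v≡1 (mod 13); (12|13)=+1, (1|13)=+1; sign (−1)^0·+1^1·+1^2 = +1.
|Ram(209, -377)| = 2, even; anisotropic at {11, 19}.

[11, 19]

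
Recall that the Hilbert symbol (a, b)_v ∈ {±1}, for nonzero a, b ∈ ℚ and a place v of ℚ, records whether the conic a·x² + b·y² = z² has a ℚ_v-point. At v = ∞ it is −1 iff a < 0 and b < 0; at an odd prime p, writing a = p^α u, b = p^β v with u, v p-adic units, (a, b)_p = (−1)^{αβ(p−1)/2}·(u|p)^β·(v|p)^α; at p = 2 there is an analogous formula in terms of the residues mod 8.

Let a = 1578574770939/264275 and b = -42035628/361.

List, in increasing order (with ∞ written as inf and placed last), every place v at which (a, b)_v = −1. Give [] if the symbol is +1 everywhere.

[23, 29]

Mod squares: a ≡ 124729, b ≡ -36363. Check v ∈ {∞, 2, 3, 5, 11, 17, 19, 23, 29, 31}.
v=23: a=23^3·(≡6), b=23^1·(≡8) mod 23; (6|23)=+1, (8|23)=+1; (−1)^{3·1·11}·(+1)^1·(+1)^3 = -1.
v=2: v_2(a)=0, v_2(b)=2; units ≡ 1, 5 (mod 8); ε·ε+αω+βω = 0·0+0·1+2·0 ≡ 0  ⇒  (a,b)_2 = +1.
v=5: a=5^-2·(≡4), b=5^0·(≡2) mod 5; (4|5)=+1, (2|5)=-1; (−1)^{-2·0·2}·(+1)^0·(-1)^-2 = +1.
v=17: a=17^1·(≡14), b=17^3·(≡3) mod 17; (14|17)=-1, (3|17)=-1; (−1)^{1·3·8}·(-1)^3·(-1)^1 = +1.
v=∞: 124729 > 0 and -36363 < 0  ⇒  (a,b)_∞ = +1.
v=19: a=19^2·(≡2), b=19^-2·(≡10) mod 19; (2|19)=-1, (10|19)=-1; (−1)^{2·-2·9}·(-1)^-2·(-1)^2 = +1.
v=31: a=31^-2·(≡4), b=31^1·(≡10) mod 31; (4|31)=+1, (10|31)=+1; (−1)^{-2·1·15}·(+1)^1·(+1)^-2 = +1.
v=3: a=3^6·(≡1), b=3^1·(≡2) mod 3; (1|3)=+1, (2|3)=-1; (−1)^{6·1·1}·(+1)^1·(-1)^6 = +1.
v=11: a=11^-1·(≡1), b=11^0·(≡4) mod 11; (1|11)=+1, (4|11)=+1; (−1)^{-1·0·5}·(+1)^0·(+1)^-1 = +1.
v=29: a=29^1·(≡4), b=29^0·(≡8) mod 29; (4|29)=+1, (8|29)=-1; (−1)^{1·0·14}·(+1)^0·(-1)^1 = -1.
|Ram(124729, -36363)| = 2, even; anisotropic at {23, 29}.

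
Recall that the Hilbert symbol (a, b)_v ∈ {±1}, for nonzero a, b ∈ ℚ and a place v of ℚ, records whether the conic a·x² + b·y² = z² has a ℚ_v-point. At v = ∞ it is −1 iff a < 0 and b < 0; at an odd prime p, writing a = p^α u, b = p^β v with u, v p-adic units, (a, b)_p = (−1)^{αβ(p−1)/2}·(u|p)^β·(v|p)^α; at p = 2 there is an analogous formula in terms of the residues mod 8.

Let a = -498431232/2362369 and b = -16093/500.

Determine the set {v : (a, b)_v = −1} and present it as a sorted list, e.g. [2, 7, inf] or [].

[2, 5, 13, inf]

(a, b) ≡ (-13, -665) mod (ℚ^×)²; places V = {2, 3, 5, 7, 11, 13, 19, 29, 43, 53, ∞}.
(a,b)_11: α=0, u≡1; β=2, v≡2 (mod 11); (1|11)=+1, (2|11)=-1; sign (−1)^0·+1^2·-1^0 = +1.
(a,b)_43: α=2, u≡27; β=0, v≡41 (mod 43); (27|43)=-1, (41|43)=+1; sign (−1)^0·-1^0·+1^2 = +1.
(a,b)_53: α=-2, u≡52; β=0, v≡40 (mod 53); (52|53)=+1, (40|53)=+1; sign (−1)^0·+1^0·+1^-2 = +1.
(a,b)_5: α=0, u≡2; β=-3, v≡3 (mod 5); (2|5)=-1, (3|5)=-1; sign (−1)^0·-1^-3·-1^0 = -1.
(a,b)_2: α=8, β=-2; u≡3, v≡7 (mod 8); ε(u)ε(v)=1·1, αω(v)=8·0, βω(u)=-2·1; sum ≡ 1  ⇒  -1.
(a,b)_19: α=0, u≡6; β=1, v≡14 (mod 19); (6|19)=+1, (14|19)=-1; sign (−1)^0·+1^1·-1^0 = +1.
(a,b)_3: α=4, u≡2; β=0, v≡1 (mod 3); (2|3)=-1, (1|3)=+1; sign (−1)^0·-1^0·+1^4 = +1.
(a,b)_13: α=1, u≡4; β=0, v≡11 (mod 13); (4|13)=+1, (11|13)=-1; sign (−1)^0·+1^0·-1^1 = -1.
(a,b)_29: α=-2, u≡28; β=0, v≡21 (mod 29); (28|29)=+1, (21|29)=-1; sign (−1)^0·+1^0·-1^-2 = +1.
(a,b)_∞: sgn(-13)=−, sgn(-665)=−, so -1.
(a,b)_7: α=0, u≡1; β=1, v≡6 (mod 7); (1|7)=+1, (6|7)=-1; sign (−1)^0·+1^1·-1^0 = +1.
Ram(-13, -665) = {2, 5, 13, ∞}; no ℚ_2-point on the conic.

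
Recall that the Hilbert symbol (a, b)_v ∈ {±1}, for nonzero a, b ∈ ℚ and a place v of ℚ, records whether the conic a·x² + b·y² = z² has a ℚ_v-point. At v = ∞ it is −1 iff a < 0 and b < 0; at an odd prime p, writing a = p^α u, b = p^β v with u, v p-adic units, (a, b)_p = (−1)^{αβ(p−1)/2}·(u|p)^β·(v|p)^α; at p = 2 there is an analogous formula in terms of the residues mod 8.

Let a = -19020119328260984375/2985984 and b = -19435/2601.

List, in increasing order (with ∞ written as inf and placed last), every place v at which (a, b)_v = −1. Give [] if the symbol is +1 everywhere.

[5, inf]

(a, b) ≡ (-527, -115) mod (ℚ^×)²; places V = {2, 3, 5, 13, 17, 23, 31, ∞}.
(a,b)_3: α=-6, u≡1; β=-2, v≡2 (mod 3); (1|3)=+1, (2|3)=-1; sign (−1)^0·+1^-2·-1^-6 = +1.
(a,b)_2: α=-12, β=0; u≡1, v≡5 (mod 8); ε(u)ε(v)=0·0, αω(v)=-12·1, βω(u)=0·0; sum ≡ 0  ⇒  +1.
(a,b)_13: α=4, u≡11; β=2, v≡2 (mod 13); (11|13)=-1, (2|13)=-1; sign (−1)^0·-1^2·-1^4 = +1.
(a,b)_5: α=6, u≡3; β=1, v≡3 (mod 5); (3|5)=-1, (3|5)=-1; sign (−1)^0·-1^1·-1^6 = -1.
(a,b)_17: α=3, u≡12; β=-2, v≡9 (mod 17); (12|17)=-1, (9|17)=+1; sign (−1)^0·-1^-2·+1^3 = +1.
(a,b)_31: α=1, u≡10; β=0, v≡20 (mod 31); (10|31)=+1, (20|31)=+1; sign (−1)^0·+1^0·+1^1 = +1.
(a,b)_23: α=4, u≡2; β=1, v≡3 (mod 23); (2|23)=+1, (3|23)=+1; sign (−1)^0·+1^1·+1^4 = +1.
(a,b)_∞: sgn(-527)=−, sgn(-115)=−, so -1.
Ram(-527, -115) = {5, ∞}; no ℚ_5-point on the conic.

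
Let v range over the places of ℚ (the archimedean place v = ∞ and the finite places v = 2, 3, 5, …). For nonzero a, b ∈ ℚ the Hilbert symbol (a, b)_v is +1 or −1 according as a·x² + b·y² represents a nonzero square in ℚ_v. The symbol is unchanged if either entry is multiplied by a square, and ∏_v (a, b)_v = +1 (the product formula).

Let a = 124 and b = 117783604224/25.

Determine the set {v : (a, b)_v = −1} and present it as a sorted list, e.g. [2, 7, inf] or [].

[2, 13]

Mod squares: a ≡ 31, b ≡ 13299. Check v ∈ {∞, 2, 3, 5, 11, 13, 31}.
v=11: a=11^0·(≡3), b=11^1·(≡10) mod 11; (3|11)=+1, (10|11)=-1; (−1)^{0·1·5}·(+1)^1·(-1)^0 = +1.
v=2: v_2(a)=2, v_2(b)=10; units ≡ 7, 3 (mod 8); ε·ε+αω+βω = 1·1+2·1+10·0 ≡ 1  ⇒  (a,b)_2 = -1.
v=3: a=3^0·(≡1), b=3^3·(≡2) mod 3; (1|3)=+1, (2|3)=-1; (−1)^{0·3·1}·(+1)^3·(-1)^0 = +1.
v=31: a=31^1·(≡4), b=31^3·(≡23) mod 31; (4|31)=+1, (23|31)=-1; (−1)^{1·3·15}·(+1)^3·(-1)^1 = +1.
v=13: a=13^0·(≡7), b=13^1·(≡4) mod 13; (7|13)=-1, (4|13)=+1; (−1)^{0·1·6}·(-1)^1·(+1)^0 = -1.
v=5: a=5^0·(≡4), b=5^-2·(≡4) mod 5; (4|5)=+1, (4|5)=+1; (−1)^{0·-2·2}·(+1)^-2·(+1)^0 = +1.
v=∞: 31 > 0 and 13299 > 0  ⇒  (a,b)_∞ = +1.
Ram(31, 13299) = {2, 13}; no ℚ_2-point on the conic.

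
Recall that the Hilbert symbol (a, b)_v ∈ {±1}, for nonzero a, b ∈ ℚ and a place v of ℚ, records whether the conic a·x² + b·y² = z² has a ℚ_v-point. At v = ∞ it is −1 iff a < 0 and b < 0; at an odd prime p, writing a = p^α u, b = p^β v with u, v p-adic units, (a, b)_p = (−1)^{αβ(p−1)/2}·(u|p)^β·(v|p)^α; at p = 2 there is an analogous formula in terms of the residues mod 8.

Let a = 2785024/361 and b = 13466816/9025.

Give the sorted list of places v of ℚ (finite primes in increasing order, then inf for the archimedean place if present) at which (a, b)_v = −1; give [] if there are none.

Mod squares: a ≡ 10879, b ≡ 1739. Check v ∈ {∞, 2, 5, 11, 19, 23, 37, 43, 47}.
v=∞: 10879 > 0 and 1739 > 0  ⇒  (a,b)_∞ = +1.
v=47: a=47^0·(≡35), b=47^1·(≡16) mod 47; (35|47)=-1, (16|47)=+1; (−1)^{0·1·23}·(-1)^1·(+1)^0 = -1.
v=37: a=37^0·(≡25), b=37^1·(≡25) mod 37; (25|37)=+1, (25|37)=+1; (−1)^{0·1·18}·(+1)^1·(+1)^0 = +1.
v=5: a=5^0·(≡4), b=5^-2·(≡1) mod 5; (4|5)=+1, (1|5)=+1; (−1)^{0·-2·2}·(+1)^-2·(+1)^0 = +1.
v=43: a=43^1·(≡36), b=43^0·(≡2) mod 43; (36|43)=+1, (2|43)=-1; (−1)^{1·0·21}·(+1)^0·(-1)^1 = -1.
v=19: a=19^-2·(≡4), b=19^-2·(≡12) mod 19; (4|19)=+1, (12|19)=-1; (−1)^{-2·-2·9}·(+1)^-2·(-1)^-2 = +1.
v=11: a=11^1·(≡7), b=11^2·(≡4) mod 11; (7|11)=-1, (4|11)=+1; (−1)^{1·2·5}·(-1)^2·(+1)^1 = +1.
v=2: v_2(a)=8, v_2(b)=6; units ≡ 7, 3 (mod 8); ε·ε+αω+βω = 1·1+8·1+6·0 ≡ 1  ⇒  (a,b)_2 = -1.
v=23: a=23^1·(≡1), b=23^0·(≡7) mod 23; (1|23)=+1, (7|23)=-1; (−1)^{1·0·11}·(+1)^0·(-1)^1 = -1.
|Ram(10879, 1739)| = 4, even; anisotropic at {2, 23, 43, 47}.

[2, 23, 43, 47]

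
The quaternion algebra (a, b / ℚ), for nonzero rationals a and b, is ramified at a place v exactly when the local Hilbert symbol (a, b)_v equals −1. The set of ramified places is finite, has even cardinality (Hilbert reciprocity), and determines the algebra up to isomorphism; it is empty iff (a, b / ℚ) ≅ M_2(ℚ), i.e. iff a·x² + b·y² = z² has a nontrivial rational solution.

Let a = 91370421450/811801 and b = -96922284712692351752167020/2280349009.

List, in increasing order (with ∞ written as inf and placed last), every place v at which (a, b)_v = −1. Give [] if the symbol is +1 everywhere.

(a, b) ≡ (3356122, -115995) mod (ℚ^×)²; places V = {2, 3, 5, 7, 11, 17, 19, 29, 31, 37, 53, ∞}.
(a,b)_7: α=1, u≡1; β=2, v≡2 (mod 7); (1|7)=+1, (2|7)=+1; sign (−1)^0·+1^2·+1^1 = +1.
(a,b)_11: α=3, u≡8; β=5, v≡1 (mod 11); (8|11)=-1, (1|11)=+1; sign (−1)^1·-1^5·+1^3 = +1.
(a,b)_19: α=1, u≡15; β=3, v≡2 (mod 19); (15|19)=-1, (2|19)=-1; sign (−1)^1·-1^3·-1^1 = -1.
(a,b)_53: α=-2, u≡31; β=-4, v≡12 (mod 53); (31|53)=-1, (12|53)=-1; sign (−1)^0·-1^-4·-1^-2 = +1.
(a,b)_3: α=2, u≡1; β=7, v≡2 (mod 3); (1|3)=+1, (2|3)=-1; sign (−1)^0·+1^7·-1^2 = +1.
(a,b)_2: α=1, β=2; u≡5, v≡5 (mod 8); ε(u)ε(v)=0·0, αω(v)=1·1, βω(u)=2·1; sum ≡ 1  ⇒  -1.
(a,b)_31: α=1, u≡2; β=2, v≡10 (mod 31); (2|31)=+1, (10|31)=+1; sign (−1)^0·+1^2·+1^1 = +1.
(a,b)_29: α=0, u≡14; β=2, v≡13 (mod 29); (14|29)=-1, (13|29)=+1; sign (−1)^0·-1^2·+1^0 = +1.
(a,b)_∞: sgn(3356122)=+, sgn(-115995)=−, so +1.
(a,b)_37: α=1, u≡6; β=3, v≡28 (mod 37); (6|37)=-1, (28|37)=+1; sign (−1)^0·-1^3·+1^1 = -1.
(a,b)_17: α=-2, u≡15; β=-2, v≡8 (mod 17); (15|17)=+1, (8|17)=+1; sign (−1)^0·+1^-2·+1^-2 = +1.
(a,b)_5: α=2, u≡3; β=1, v≡4 (mod 5); (3|5)=-1, (4|5)=+1; sign (−1)^0·-1^1·+1^2 = -1.
|Ram(3356122, -115995)| = 4, even; anisotropic at {2, 5, 19, 37}.

[2, 5, 19, 37]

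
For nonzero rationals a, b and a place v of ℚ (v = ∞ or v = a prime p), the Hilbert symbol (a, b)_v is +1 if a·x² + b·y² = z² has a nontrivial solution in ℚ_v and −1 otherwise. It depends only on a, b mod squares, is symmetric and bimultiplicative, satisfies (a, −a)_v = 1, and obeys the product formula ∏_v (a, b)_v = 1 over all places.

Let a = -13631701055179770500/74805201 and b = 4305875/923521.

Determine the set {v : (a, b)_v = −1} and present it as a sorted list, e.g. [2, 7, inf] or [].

Mod squares: a ≡ -2344505, b ≡ 3515. Check v ∈ {∞, 2, 3, 5, 7, 19, 23, 29, 31, 37}.
v=5: a=5^3·(≡1), b=5^3·(≡2) mod 5; (1|5)=+1, (2|5)=-1; (−1)^{3·3·2}·(+1)^3·(-1)^3 = -1.
v=∞: -2344505 < 0 and 3515 > 0  ⇒  (a,b)_∞ = +1.
v=31: a=31^-4·(≡5), b=31^-4·(≡6) mod 31; (5|31)=+1, (6|31)=-1; (−1)^{-4·-4·15}·(+1)^-4·(-1)^-4 = +1.
v=7: a=7^6·(≡3), b=7^2·(≡1) mod 7; (3|7)=-1, (1|7)=+1; (−1)^{6·2·3}·(-1)^2·(+1)^6 = +1.
v=37: a=37^3·(≡11), b=37^1·(≡10) mod 37; (11|37)=+1, (10|37)=+1; (−1)^{3·1·18}·(+1)^1·(+1)^3 = +1.
v=29: a=29^1·(≡13), b=29^0·(≡28) mod 29; (13|29)=+1, (28|29)=+1; (−1)^{1·0·14}·(+1)^0·(+1)^1 = +1.
v=3: a=3^-4·(≡1), b=3^0·(≡2) mod 3; (1|3)=+1, (2|3)=-1; (−1)^{-4·0·1}·(+1)^0·(-1)^-4 = +1.
v=19: a=19^3·(≡15), b=19^1·(≡18) mod 19; (15|19)=-1, (18|19)=-1; (−1)^{3·1·9}·(-1)^1·(-1)^3 = -1.
v=2: v_2(a)=2, v_2(b)=0; units ≡ 7, 3 (mod 8); ε·ε+αω+βω = 1·1+2·1+0·0 ≡ 1  ⇒  (a,b)_2 = -1.
v=23: a=23^1·(≡3), b=23^0·(≡11) mod 23; (3|23)=+1, (11|23)=-1; (−1)^{1·0·11}·(+1)^0·(-1)^1 = -1.
(-2344505, 3515 / ℚ) ramifies at {2, 5, 19, 23}: a division algebra.

[2, 5, 19, 23]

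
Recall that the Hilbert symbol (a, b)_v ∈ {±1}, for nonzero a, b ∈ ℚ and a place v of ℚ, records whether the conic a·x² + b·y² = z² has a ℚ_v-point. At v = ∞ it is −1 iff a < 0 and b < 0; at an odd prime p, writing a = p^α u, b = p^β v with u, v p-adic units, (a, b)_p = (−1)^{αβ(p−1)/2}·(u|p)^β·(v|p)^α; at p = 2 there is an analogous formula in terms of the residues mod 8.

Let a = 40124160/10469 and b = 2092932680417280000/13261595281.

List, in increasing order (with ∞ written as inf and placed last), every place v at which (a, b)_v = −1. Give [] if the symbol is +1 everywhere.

Mod squares: a ≡ 6235, b ≡ 13. Check v ∈ {∞, 2, 3, 5, 11, 13, 19, 29, 43}.
v=19: a=19^-2·(≡15), b=19^-4·(≡2) mod 19; (15|19)=-1, (2|19)=-1; (−1)^{-2·-4·9}·(-1)^-4·(-1)^-2 = +1.
v=43: a=43^1·(≡1), b=43^2·(≡31) mod 43; (1|43)=+1, (31|43)=+1; (−1)^{1·2·21}·(+1)^2·(+1)^1 = +1.
v=13: a=13^0·(≡6), b=13^1·(≡3) mod 13; (6|13)=-1, (3|13)=+1; (−1)^{0·1·6}·(-1)^1·(+1)^0 = -1.
v=29: a=29^-1·(≡15), b=29^-2·(≡7) mod 29; (15|29)=-1, (7|29)=+1; (−1)^{-1·-2·14}·(-1)^-2·(+1)^-1 = +1.
v=∞: 6235 > 0 and 13 > 0  ⇒  (a,b)_∞ = +1.
v=3: a=3^6·(≡1), b=3^12·(≡1) mod 3; (1|3)=+1, (1|3)=+1; (−1)^{6·12·1}·(+1)^12·(+1)^6 = +1.
v=2: v_2(a)=8, v_2(b)=18; units ≡ 3, 5 (mod 8); ε·ε+αω+βω = 1·0+8·1+18·1 ≡ 0  ⇒  (a,b)_2 = +1.
v=5: a=5^1·(≡3), b=5^4·(≡3) mod 5; (3|5)=-1, (3|5)=-1; (−1)^{1·4·2}·(-1)^4·(-1)^1 = -1.
v=11: a=11^0·(≡4), b=11^-2·(≡10) mod 11; (4|11)=+1, (10|11)=-1; (−1)^{0·-2·5}·(+1)^-2·(-1)^0 = +1.
(6235, 13 / ℚ) ramifies at {5, 13}: a division algebra.

[5, 13]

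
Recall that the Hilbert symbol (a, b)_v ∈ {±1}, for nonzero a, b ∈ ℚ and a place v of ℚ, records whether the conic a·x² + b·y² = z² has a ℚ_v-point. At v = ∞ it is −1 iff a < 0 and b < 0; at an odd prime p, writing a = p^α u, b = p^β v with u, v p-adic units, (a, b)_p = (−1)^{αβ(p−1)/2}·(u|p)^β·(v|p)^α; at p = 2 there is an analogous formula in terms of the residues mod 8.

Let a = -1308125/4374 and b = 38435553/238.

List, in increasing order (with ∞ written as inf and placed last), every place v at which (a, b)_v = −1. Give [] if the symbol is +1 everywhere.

[3, 7, 17, 23]

(a, b) ≡ (-12558, 213486) mod (ℚ^×)²; places V = {2, 3, 5, 7, 13, 17, 23, ∞}.
(a,b)_23: α=1, u≡1; β=3, v≡1 (mod 23); (1|23)=+1, (1|23)=+1; sign (−1)^1·+1^3·+1^1 = -1.
(a,b)_∞: sgn(-12558)=−, sgn(213486)=+, so +1.
(a,b)_13: α=1, u≡10; β=1, v≡1 (mod 13); (10|13)=+1, (1|13)=+1; sign (−1)^0·+1^1·+1^1 = +1.
(a,b)_7: α=1, u≡3; β=-1, v≡5 (mod 7); (3|7)=-1, (5|7)=-1; sign (−1)^1·-1^-1·-1^1 = -1.
(a,b)_5: α=4, u≡3; β=0, v≡1 (mod 5); (3|5)=-1, (1|5)=+1; sign (−1)^0·-1^0·+1^4 = +1.
(a,b)_2: α=-1, β=-1; u≡1, v≡7 (mod 8); ε(u)ε(v)=0·1, αω(v)=-1·0, βω(u)=-1·0; sum ≡ 0  ⇒  +1.
(a,b)_17: α=0, u≡5; β=-1, v≡12 (mod 17); (5|17)=-1, (12|17)=-1; sign (−1)^0·-1^-1·-1^0 = -1.
(a,b)_3: α=-7, u≡2; β=5, v≡2 (mod 3); (2|3)=-1, (2|3)=-1; sign (−1)^1·-1^5·-1^-7 = -1.
(-12558, 213486 / ℚ) ramifies at {3, 7, 17, 23}: a division algebra.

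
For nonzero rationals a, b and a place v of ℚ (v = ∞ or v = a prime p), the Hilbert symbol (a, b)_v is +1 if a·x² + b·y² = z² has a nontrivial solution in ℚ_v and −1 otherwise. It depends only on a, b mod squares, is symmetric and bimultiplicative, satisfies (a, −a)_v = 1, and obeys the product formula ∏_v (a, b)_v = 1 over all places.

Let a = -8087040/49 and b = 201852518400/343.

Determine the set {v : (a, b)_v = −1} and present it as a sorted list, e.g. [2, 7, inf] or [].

[5, 13]

(a, b) ≡ (-390, 7) mod (ℚ^×)²; places V = {2, 3, 5, 7, 13, ∞}.
(a,b)_13: α=1, u≡10; β=2, v≡2 (mod 13); (10|13)=+1, (2|13)=-1; sign (−1)^0·+1^2·-1^1 = -1.
(a,b)_3: α=5, u≡2; β=6, v≡1 (mod 3); (2|3)=-1, (1|3)=+1; sign (−1)^0·-1^6·+1^5 = +1.
(a,b)_2: α=9, β=16; u≡5, v≡7 (mod 8); ε(u)ε(v)=0·1, αω(v)=9·0, βω(u)=16·1; sum ≡ 0  ⇒  +1.
(a,b)_7: α=-2, u≡4; β=-3, v≡1 (mod 7); (4|7)=+1, (1|7)=+1; sign (−1)^0·+1^-3·+1^-2 = +1.
(a,b)_5: α=1, u≡3; β=2, v≡2 (mod 5); (3|5)=-1, (2|5)=-1; sign (−1)^0·-1^2·-1^1 = -1.
(a,b)_∞: sgn(-390)=−, sgn(7)=+, so +1.
Ram(-390, 7) = {5, 13}; no ℚ_5-point on the conic.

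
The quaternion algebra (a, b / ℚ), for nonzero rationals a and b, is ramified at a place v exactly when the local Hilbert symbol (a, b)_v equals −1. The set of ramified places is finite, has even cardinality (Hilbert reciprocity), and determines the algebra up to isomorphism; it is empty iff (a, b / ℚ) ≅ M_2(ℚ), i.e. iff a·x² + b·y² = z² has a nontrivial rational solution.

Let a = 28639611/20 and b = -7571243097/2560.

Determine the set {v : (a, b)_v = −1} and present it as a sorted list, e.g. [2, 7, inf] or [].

Mod squares: a ≡ 455, b ≡ -330. Check v ∈ {∞, 2, 3, 5, 7, 11, 13, 17}.
v=5: a=5^-1·(≡4), b=5^-1·(≡4) mod 5; (4|5)=+1, (4|5)=+1; (−1)^{-1·-1·2}·(+1)^-1·(+1)^-1 = +1.
v=11: a=11^2·(≡9), b=11^3·(≡4) mod 11; (9|11)=+1, (4|11)=+1; (−1)^{2·3·5}·(+1)^3·(+1)^2 = +1.
v=13: a=13^1·(≡4), b=13^0·(≡2) mod 13; (4|13)=+1, (2|13)=-1; (−1)^{1·0·6}·(+1)^0·(-1)^1 = -1.
v=17: a=17^2·(≡2), b=17^2·(≡10) mod 17; (2|17)=+1, (10|17)=-1; (−1)^{2·2·8}·(+1)^2·(-1)^2 = +1.
v=2: v_2(a)=-2, v_2(b)=-9; units ≡ 7, 3 (mod 8); ε·ε+αω+βω = 1·1+-2·1+-9·0 ≡ 1  ⇒  (a,b)_2 = -1.
v=3: a=3^2·(≡2), b=3^9·(≡1) mod 3; (2|3)=-1, (1|3)=+1; (−1)^{2·9·1}·(-1)^9·(+1)^2 = -1.
v=∞: 455 > 0 and -330 < 0  ⇒  (a,b)_∞ = +1.
v=7: a=7^1·(≡1), b=7^0·(≡6) mod 7; (1|7)=+1, (6|7)=-1; (−1)^{1·0·3}·(+1)^0·(-1)^1 = -1.
|Ram(455, -330)| = 4, even; anisotropic at {2, 3, 7, 13}.

[2, 3, 7, 13]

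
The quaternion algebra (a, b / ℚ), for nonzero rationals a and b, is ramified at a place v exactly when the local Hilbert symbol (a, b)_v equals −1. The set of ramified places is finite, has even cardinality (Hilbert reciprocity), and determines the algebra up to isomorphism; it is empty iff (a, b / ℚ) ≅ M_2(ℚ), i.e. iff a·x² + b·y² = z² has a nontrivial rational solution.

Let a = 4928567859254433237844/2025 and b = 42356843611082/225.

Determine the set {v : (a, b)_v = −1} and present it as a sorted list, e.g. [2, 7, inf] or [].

[2, 13, 19, 23]

(a, b) ≡ (7429, 92378) mod (ℚ^×)²; places V = {2, 3, 5, 7, 11, 13, 17, 19, 23, ∞}.
(a,b)_23: α=3, u≡4; β=2, v≡11 (mod 23); (4|23)=+1, (11|23)=-1; sign (−1)^0·+1^2·-1^3 = -1.
(a,b)_3: α=-4, u≡1; β=-2, v≡2 (mod 3); (1|3)=+1, (2|3)=-1; sign (−1)^0·+1^-2·-1^-4 = +1.
(a,b)_11: α=2, u≡1; β=1, v≡5 (mod 11); (1|11)=+1, (5|11)=+1; sign (−1)^0·+1^1·+1^2 = +1.
(a,b)_17: α=1, u≡14; β=1, v≡3 (mod 17); (14|17)=-1, (3|17)=-1; sign (−1)^0·-1^1·-1^1 = +1.
(a,b)_19: α=5, u≡16; β=3, v≡5 (mod 19); (16|19)=+1, (5|19)=+1; sign (−1)^1·+1^3·+1^5 = -1.
(a,b)_7: α=6, u≡1; β=4, v≡5 (mod 7); (1|7)=+1, (5|7)=-1; sign (−1)^0·+1^4·-1^6 = +1.
(a,b)_5: α=-2, u≡4; β=-2, v≡3 (mod 5); (4|5)=+1, (3|5)=-1; sign (−1)^0·+1^-2·-1^-2 = +1.
(a,b)_13: α=2, u≡5; β=1, v≡8 (mod 13); (5|13)=-1, (8|13)=-1; sign (−1)^0·-1^1·-1^2 = -1.
(a,b)_∞: sgn(7429)=+, sgn(92378)=+, so +1.
(a,b)_2: α=2, β=1; u≡5, v≡5 (mod 8); ε(u)ε(v)=0·0, αω(v)=2·1, βω(u)=1·1; sum ≡ 1  ⇒  -1.
Ram(7429, 92378) = {2, 13, 19, 23}; no ℚ_2-point on the conic.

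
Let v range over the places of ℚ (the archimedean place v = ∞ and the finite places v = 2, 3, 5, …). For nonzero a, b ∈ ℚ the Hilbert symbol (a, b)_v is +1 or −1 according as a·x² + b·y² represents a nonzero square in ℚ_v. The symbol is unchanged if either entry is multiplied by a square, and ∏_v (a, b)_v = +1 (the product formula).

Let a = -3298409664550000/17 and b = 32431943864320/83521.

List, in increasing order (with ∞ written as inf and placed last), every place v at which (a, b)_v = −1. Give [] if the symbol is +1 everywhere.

Mod squares: a ≡ -935, b ≡ 387205. Check v ∈ {∞, 2, 5, 7, 11, 13, 17, 23, 37}.
v=7: a=7^2·(≡5), b=7^1·(≡4) mod 7; (5|7)=-1, (4|7)=+1; (−1)^{2·1·3}·(-1)^1·(+1)^2 = -1.
v=11: a=11^1·(≡1), b=11^2·(≡4) mod 11; (1|11)=+1, (4|11)=+1; (−1)^{1·2·5}·(+1)^2·(+1)^1 = +1.
v=2: v_2(a)=4, v_2(b)=12; units ≡ 1, 5 (mod 8); ε·ε+αω+βω = 0·0+4·1+12·0 ≡ 0  ⇒  (a,b)_2 = +1.
v=5: a=5^5·(≡2), b=5^1·(≡4) mod 5; (2|5)=-1, (4|5)=+1; (−1)^{5·1·2}·(-1)^1·(+1)^5 = -1.
v=23: a=23^2·(≡2), b=23^1·(≡11) mod 23; (2|23)=+1, (11|23)=-1; (−1)^{2·1·11}·(+1)^1·(-1)^2 = +1.
v=37: a=37^2·(≡10), b=37^1·(≡8) mod 37; (10|37)=+1, (8|37)=-1; (−1)^{2·1·18}·(+1)^1·(-1)^2 = +1.
v=17: a=17^-1·(≡2), b=17^-4·(≡9) mod 17; (2|17)=+1, (9|17)=+1; (−1)^{-1·-4·8}·(+1)^-4·(+1)^-1 = +1.
v=13: a=13^2·(≡9), b=13^3·(≡11) mod 13; (9|13)=+1, (11|13)=-1; (−1)^{2·3·6}·(+1)^3·(-1)^2 = +1.
v=∞: -935 < 0 and 387205 > 0  ⇒  (a,b)_∞ = +1.
|Ram(-935, 387205)| = 2, even; anisotropic at {5, 7}.

[5, 7]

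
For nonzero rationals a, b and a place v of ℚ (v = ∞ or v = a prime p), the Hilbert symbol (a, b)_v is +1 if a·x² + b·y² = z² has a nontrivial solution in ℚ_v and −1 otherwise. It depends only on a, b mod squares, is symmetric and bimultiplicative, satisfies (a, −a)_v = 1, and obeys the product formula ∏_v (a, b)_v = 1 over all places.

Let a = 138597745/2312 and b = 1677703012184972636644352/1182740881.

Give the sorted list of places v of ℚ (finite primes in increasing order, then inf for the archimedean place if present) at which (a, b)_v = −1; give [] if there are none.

[5, 11, 13, 37]

(a, b) ≡ (1640210, 12617) mod (ℚ^×)²; places V = {2, 5, 7, 11, 13, 17, 31, 37, ∞}.
(a,b)_37: α=1, u≡27; β=3, v≡2 (mod 37); (27|37)=+1, (2|37)=-1; sign (−1)^0·+1^3·-1^1 = -1.
(a,b)_13: α=3, u≡2; β=8, v≡5 (mod 13); (2|13)=-1, (5|13)=-1; sign (−1)^0·-1^8·-1^3 = -1.
(a,b)_7: α=0, u≡3; β=-2, v≡5 (mod 7); (3|7)=-1, (5|7)=-1; sign (−1)^0·-1^-2·-1^0 = +1.
(a,b)_31: α=1, u≡30; β=3, v≡10 (mod 31); (30|31)=-1, (10|31)=+1; sign (−1)^1·-1^3·+1^1 = +1.
(a,b)_17: α=-2, u≡16; β=-6, v≡14 (mod 17); (16|17)=+1, (14|17)=-1; sign (−1)^0·+1^-6·-1^-2 = +1.
(a,b)_11: α=1, u≡5; β=3, v≡5 (mod 11); (5|11)=+1, (5|11)=+1; sign (−1)^1·+1^3·+1^1 = -1.
(a,b)_∞: sgn(1640210)=+, sgn(12617)=+, so +1.
(a,b)_5: α=1, u≡2; β=0, v≡2 (mod 5); (2|5)=-1, (2|5)=-1; sign (−1)^0·-1^0·-1^1 = -1.
(a,b)_2: α=-3, β=10; u≡1, v≡1 (mod 8); ε(u)ε(v)=0·0, αω(v)=-3·0, βω(u)=10·0; sum ≡ 0  ⇒  +1.
(1640210, 12617 / ℚ) ramifies at {5, 11, 13, 37}: a division algebra.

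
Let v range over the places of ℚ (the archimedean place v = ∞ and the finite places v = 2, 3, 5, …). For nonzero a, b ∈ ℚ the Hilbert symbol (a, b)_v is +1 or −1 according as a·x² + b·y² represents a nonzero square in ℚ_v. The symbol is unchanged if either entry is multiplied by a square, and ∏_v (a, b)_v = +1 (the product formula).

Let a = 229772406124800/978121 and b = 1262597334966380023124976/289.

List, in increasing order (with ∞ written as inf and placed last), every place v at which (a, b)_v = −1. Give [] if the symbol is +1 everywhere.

[7, 31]

Mod squares: a ≡ 4150993, b ≡ 551. Check v ∈ {∞, 2, 3, 5, 7, 11, 17, 19, 23, 29, 31, 37, 43, 47}.
v=7: a=7^1·(≡2), b=7^2·(≡5) mod 7; (2|7)=+1, (5|7)=-1; (−1)^{1·2·3}·(+1)^2·(-1)^1 = -1.
v=3: a=3^2·(≡1), b=3^2·(≡2) mod 3; (1|3)=+1, (2|3)=-1; (−1)^{2·2·1}·(+1)^2·(-1)^2 = +1.
v=17: a=17^0·(≡4), b=17^-2·(≡14) mod 17; (4|17)=+1, (14|17)=-1; (−1)^{0·-2·8}·(+1)^-2·(-1)^0 = +1.
v=37: a=37^1·(≡6), b=37^2·(≡1) mod 37; (6|37)=-1, (1|37)=+1; (−1)^{1·2·18}·(-1)^2·(+1)^1 = +1.
v=19: a=19^0·(≡4), b=19^1·(≡14) mod 19; (4|19)=+1, (14|19)=-1; (−1)^{0·1·9}·(+1)^1·(-1)^0 = +1.
v=23: a=23^-2·(≡7), b=23^0·(≡15) mod 23; (7|23)=-1, (15|23)=-1; (−1)^{-2·0·11}·(-1)^0·(-1)^-2 = +1.
v=47: a=47^1·(≡12), b=47^2·(≡2) mod 47; (12|47)=+1, (2|47)=+1; (−1)^{1·2·23}·(+1)^2·(+1)^1 = +1.
v=5: a=5^2·(≡2), b=5^0·(≡4) mod 5; (2|5)=-1, (4|5)=+1; (−1)^{2·0·2}·(-1)^0·(+1)^2 = +1.
v=∞: 4150993 > 0 and 551 > 0  ⇒  (a,b)_∞ = +1.
v=29: a=29^0·(≡5), b=29^1·(≡3) mod 29; (5|29)=+1, (3|29)=-1; (−1)^{0·1·14}·(+1)^1·(-1)^0 = +1.
v=31: a=31^3·(≡10), b=31^6·(≡15) mod 31; (10|31)=+1, (15|31)=-1; (−1)^{3·6·15}·(+1)^6·(-1)^3 = -1.
v=43: a=43^-2·(≡9), b=43^0·(≡38) mod 43; (9|43)=+1, (38|43)=+1; (−1)^{-2·0·21}·(+1)^0·(+1)^-2 = +1.
v=11: a=11^1·(≡7), b=11^2·(≡4) mod 11; (7|11)=-1, (4|11)=+1; (−1)^{1·2·5}·(-1)^2·(+1)^1 = +1.
v=2: v_2(a)=8, v_2(b)=4; units ≡ 1, 7 (mod 8); ε·ε+αω+βω = 0·1+8·0+4·0 ≡ 0  ⇒  (a,b)_2 = +1.
|Ram(4150993, 551)| = 2, even; anisotropic at {7, 31}.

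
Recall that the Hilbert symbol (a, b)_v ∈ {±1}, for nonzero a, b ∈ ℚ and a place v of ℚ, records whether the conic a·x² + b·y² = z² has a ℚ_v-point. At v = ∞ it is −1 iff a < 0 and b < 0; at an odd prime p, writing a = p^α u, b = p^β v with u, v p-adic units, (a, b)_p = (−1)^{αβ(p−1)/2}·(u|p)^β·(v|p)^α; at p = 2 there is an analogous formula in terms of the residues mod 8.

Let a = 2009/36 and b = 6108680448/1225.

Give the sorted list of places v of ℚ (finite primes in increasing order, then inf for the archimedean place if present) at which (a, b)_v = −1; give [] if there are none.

[13, 17]

Mod squares: a ≡ 41, b ≡ 294593. Check v ∈ {∞, 2, 3, 5, 7, 13, 17, 31, 41, 43}.
v=43: a=43^0·(≡14), b=43^1·(≡21) mod 43; (14|43)=+1, (21|43)=+1; (−1)^{0·1·21}·(+1)^1·(+1)^0 = +1.
v=7: a=7^2·(≡6), b=7^-2·(≡6) mod 7; (6|7)=-1, (6|7)=-1; (−1)^{2·-2·3}·(-1)^-2·(-1)^2 = +1.
v=5: a=5^0·(≡4), b=5^-2·(≡2) mod 5; (4|5)=+1, (2|5)=-1; (−1)^{0·-2·2}·(+1)^-2·(-1)^0 = +1.
v=3: a=3^-2·(≡2), b=3^4·(≡2) mod 3; (2|3)=-1, (2|3)=-1; (−1)^{-2·4·1}·(-1)^4·(-1)^-2 = +1.
v=∞: 41 > 0 and 294593 > 0  ⇒  (a,b)_∞ = +1.
v=2: v_2(a)=-2, v_2(b)=8; units ≡ 1, 1 (mod 8); ε·ε+αω+βω = 0·0+-2·0+8·0 ≡ 0  ⇒  (a,b)_2 = +1.
v=31: a=31^0·(≡5), b=31^1·(≡22) mod 31; (5|31)=+1, (22|31)=-1; (−1)^{0·1·15}·(+1)^1·(-1)^0 = +1.
v=13: a=13^0·(≡2), b=13^1·(≡5) mod 13; (2|13)=-1, (5|13)=-1; (−1)^{0·1·6}·(-1)^1·(-1)^0 = -1.
v=17: a=17^0·(≡10), b=17^1·(≡10) mod 17; (10|17)=-1, (10|17)=-1; (−1)^{0·1·8}·(-1)^1·(-1)^0 = -1.
v=41: a=41^1·(≡23), b=41^0·(≡16) mod 41; (23|41)=+1, (16|41)=+1; (−1)^{1·0·20}·(+1)^0·(+1)^1 = +1.
Ram(41, 294593) = {13, 17}; no ℚ_13-point on the conic.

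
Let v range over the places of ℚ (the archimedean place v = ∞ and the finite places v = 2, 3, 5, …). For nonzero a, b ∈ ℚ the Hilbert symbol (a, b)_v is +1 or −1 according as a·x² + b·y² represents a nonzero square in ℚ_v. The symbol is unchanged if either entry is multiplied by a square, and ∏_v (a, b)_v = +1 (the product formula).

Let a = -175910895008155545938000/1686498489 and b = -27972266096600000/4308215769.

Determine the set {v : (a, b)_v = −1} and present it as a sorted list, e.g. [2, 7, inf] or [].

Mod squares: a ≡ -5, b ≡ -291256415. Check v ∈ {∞, 2, 3, 5, 7, 11, 13, 17, 19, 23, 37, 41, 43, 47}.
v=19: a=19^2·(≡2), b=19^1·(≡12) mod 19; (2|19)=-1, (12|19)=-1; (−1)^{2·1·9}·(-1)^1·(-1)^2 = -1.
v=11: a=11^0·(≡8), b=11^-2·(≡4) mod 11; (8|11)=-1, (4|11)=+1; (−1)^{0·-2·5}·(-1)^-2·(+1)^0 = +1.
v=5: a=5^3·(≡4), b=5^5·(≡2) mod 5; (4|5)=+1, (2|5)=-1; (−1)^{3·5·2}·(+1)^5·(-1)^3 = -1.
v=13: a=13^-4·(≡8), b=13^-2·(≡6) mod 13; (8|13)=-1, (6|13)=-1; (−1)^{-4·-2·6}·(-1)^-2·(-1)^-4 = +1.
v=7: a=7^2·(≡2), b=7^4·(≡6) mod 7; (2|7)=+1, (6|7)=-1; (−1)^{2·4·3}·(+1)^4·(-1)^2 = +1.
v=41: a=41^2·(≡36), b=41^1·(≡39) mod 41; (36|41)=+1, (39|41)=+1; (−1)^{2·1·20}·(+1)^1·(+1)^2 = +1.
v=17: a=17^0·(≡14), b=17^-2·(≡5) mod 17; (14|17)=-1, (5|17)=-1; (−1)^{0·-2·8}·(-1)^-2·(-1)^0 = +1.
v=37: a=37^2·(≡29), b=37^1·(≡22) mod 37; (29|37)=-1, (22|37)=-1; (−1)^{2·1·18}·(-1)^1·(-1)^2 = -1.
v=3: a=3^-10·(≡1), b=3^-6·(≡1) mod 3; (1|3)=+1, (1|3)=+1; (−1)^{-10·-6·1}·(+1)^-6·(+1)^-10 = +1.
v=47: a=47^2·(≡3), b=47^1·(≡11) mod 47; (3|47)=+1, (11|47)=-1; (−1)^{2·1·23}·(+1)^1·(-1)^2 = +1.
v=2: v_2(a)=4, v_2(b)=6; units ≡ 3, 1 (mod 8); ε·ε+αω+βω = 1·0+4·0+6·1 ≡ 0  ⇒  (a,b)_2 = +1.
v=23: a=23^2·(≡3), b=23^0·(≡5) mod 23; (3|23)=+1, (5|23)=-1; (−1)^{2·0·11}·(+1)^0·(-1)^2 = +1.
v=43: a=43^2·(≡38), b=43^1·(≡31) mod 43; (38|43)=+1, (31|43)=+1; (−1)^{2·1·21}·(+1)^1·(+1)^2 = +1.
v=∞: -5 < 0 and -291256415 < 0  ⇒  (a,b)_∞ = -1.
|Ram(-5, -291256415)| = 4, even; anisotropic at {5, 19, 37, ∞}.

[5, 19, 37, inf]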